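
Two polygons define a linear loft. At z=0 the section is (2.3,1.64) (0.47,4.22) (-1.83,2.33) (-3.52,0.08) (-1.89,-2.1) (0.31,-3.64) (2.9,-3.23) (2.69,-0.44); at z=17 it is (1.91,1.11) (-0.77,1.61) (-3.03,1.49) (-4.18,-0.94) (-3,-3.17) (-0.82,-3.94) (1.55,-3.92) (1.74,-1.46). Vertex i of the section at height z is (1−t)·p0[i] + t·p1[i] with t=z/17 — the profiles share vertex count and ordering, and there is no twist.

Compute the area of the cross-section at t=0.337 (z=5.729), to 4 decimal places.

Area at t=0.337: 30.3700

Cross-section at t=0.337: each vertex is (1-t)·p0[i] + t·p1[i].
  v1: (1-0.337)·(2.3,1.64) + 0.337·(1.91,1.11) = (2.1686,1.4614)
  v2: (1-0.337)·(0.47,4.22) + 0.337·(-0.77,1.61) = (0.0521,3.3404)
  v3: (1-0.337)·(-1.83,2.33) + 0.337·(-3.03,1.49) = (-2.2344,2.0469)
  v4: (1-0.337)·(-3.52,0.08) + 0.337·(-4.18,-0.94) = (-3.7424,-0.2637)
  v5: (1-0.337)·(-1.89,-2.1) + 0.337·(-3,-3.17) = (-2.2641,-2.4606)
  v6: (1-0.337)·(0.31,-3.64) + 0.337·(-0.82,-3.94) = (-0.0708,-3.7411)
  v7: (1-0.337)·(2.9,-3.23) + 0.337·(1.55,-3.92) = (2.4451,-3.4625)
  v8: (1-0.337)·(2.69,-0.44) + 0.337·(1.74,-1.46) = (2.3699,-0.7837)
Shoelace sum Σ(x_i·y_{i+1} − x_{i+1}·y_i):
  i=1: 2.1686·3.3404 − 0.0521·1.4614 = +7.1678 (running +7.1678)
  i=2: 0.0521·2.0469 − -2.2344·3.3404 = +7.5705 (running +14.7383)
  i=3: -2.2344·-0.2637 − -3.7424·2.0469 = +8.2497 (running +22.9881)
  i=4: -3.7424·-2.4606 − -2.2641·-0.2637 = +8.6114 (running +31.5995)
  i=5: -2.2641·-3.7411 − -0.0708·-2.4606 = +8.2959 (running +39.8954)
  i=6: -0.0708·-3.4625 − 2.4451·-3.7411 = +9.3924 (running +49.2877)
  i=7: 2.4451·-0.7837 − 2.3699·-3.4625 = +6.2894 (running +55.5771)
  i=8: 2.3699·1.4614 − 2.1686·-0.7837 = +5.1629 (running +60.7400)
Area = |Σ|/2 = |60.7400|/2 = 30.3700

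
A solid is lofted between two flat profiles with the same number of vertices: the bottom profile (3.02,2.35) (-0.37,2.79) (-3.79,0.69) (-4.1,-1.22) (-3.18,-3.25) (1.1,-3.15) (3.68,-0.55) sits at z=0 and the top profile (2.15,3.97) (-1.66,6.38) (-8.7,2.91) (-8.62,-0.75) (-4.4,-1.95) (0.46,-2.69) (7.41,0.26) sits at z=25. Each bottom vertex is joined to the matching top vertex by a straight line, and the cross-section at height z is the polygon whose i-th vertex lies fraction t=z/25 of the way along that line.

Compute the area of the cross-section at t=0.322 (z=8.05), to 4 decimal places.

Area at t=0.322: 50.5361

Cross-section at t=0.322: each vertex is (1-t)·p0[i] + t·p1[i].
  v1: (1-0.322)·(3.02,2.35) + 0.322·(2.15,3.97) = (2.7399,2.8716)
  v2: (1-0.322)·(-0.37,2.79) + 0.322·(-1.66,6.38) = (-0.7854,3.9460)
  v3: (1-0.322)·(-3.79,0.69) + 0.322·(-8.7,2.91) = (-5.3710,1.4048)
  v4: (1-0.322)·(-4.1,-1.22) + 0.322·(-8.62,-0.75) = (-5.5554,-1.0687)
  v5: (1-0.322)·(-3.18,-3.25) + 0.322·(-4.4,-1.95) = (-3.5728,-2.8314)
  v6: (1-0.322)·(1.1,-3.15) + 0.322·(0.46,-2.69) = (0.8939,-3.0019)
  v7: (1-0.322)·(3.68,-0.55) + 0.322·(7.41,0.26) = (4.8811,-0.2892)
Shoelace sum Σ(x_i·y_{i+1} − x_{i+1}·y_i):
  i=1: 2.7399·3.9460 − -0.7854·2.8716 = +13.0668 (running +13.0668)
  i=2: -0.7854·1.4048 − -5.3710·3.9460 = +20.0906 (running +33.1574)
  i=3: -5.3710·-1.0687 − -5.5554·1.4048 = +13.5443 (running +46.7017)
  i=4: -5.5554·-2.8314 − -3.5728·-1.0687 = +11.9115 (running +58.6132)
  i=5: -3.5728·-3.0019 − 0.8939·-2.8314 = +13.2563 (running +71.8695)
  i=6: 0.8939·-0.2892 − 4.8811·-3.0019 = +14.3939 (running +86.2633)
  i=7: 4.8811·2.8716 − 2.7399·-0.2892 = +14.8090 (running +101.0723)
Area = |Σ|/2 = |101.0723|/2 = 50.5361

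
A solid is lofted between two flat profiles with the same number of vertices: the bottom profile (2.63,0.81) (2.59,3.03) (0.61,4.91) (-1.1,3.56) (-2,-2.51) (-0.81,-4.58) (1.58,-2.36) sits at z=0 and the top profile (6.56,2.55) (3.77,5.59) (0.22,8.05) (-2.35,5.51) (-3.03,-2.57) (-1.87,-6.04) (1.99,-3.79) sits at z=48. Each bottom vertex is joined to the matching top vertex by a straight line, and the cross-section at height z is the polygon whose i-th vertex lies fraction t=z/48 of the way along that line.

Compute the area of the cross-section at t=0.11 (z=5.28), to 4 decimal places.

Cross-section at t=0.11: each vertex is (1-t)·p0[i] + t·p1[i].
  v1: (1-0.11)·(2.63,0.81) + 0.11·(6.56,2.55) = (3.0623,1.0014)
  v2: (1-0.11)·(2.59,3.03) + 0.11·(3.77,5.59) = (2.7198,3.3116)
  v3: (1-0.11)·(0.61,4.91) + 0.11·(0.22,8.05) = (0.5671,5.2554)
  v4: (1-0.11)·(-1.1,3.56) + 0.11·(-2.35,5.51) = (-1.2375,3.7745)
  v5: (1-0.11)·(-2,-2.51) + 0.11·(-3.03,-2.57) = (-2.1133,-2.5166)
  v6: (1-0.11)·(-0.81,-4.58) + 0.11·(-1.87,-6.04) = (-0.9266,-4.7406)
  v7: (1-0.11)·(1.58,-2.36) + 0.11·(1.99,-3.79) = (1.6251,-2.5173)
Shoelace sum Σ(x_i·y_{i+1} − x_{i+1}·y_i):
  i=1: 3.0623·3.3116 − 2.7198·1.0014 = +7.4175 (running +7.4175)
  i=2: 2.7198·5.2554 − 0.5671·3.3116 = +12.4156 (running +19.8331)
  i=3: 0.5671·3.7745 − -1.2375·5.2554 = +8.6441 (running +28.4772)
  i=4: -1.2375·-2.5166 − -2.1133·3.7745 = +11.0909 (running +39.5682)
  i=5: -2.1133·-4.7406 − -0.9266·-2.5166 = +7.6864 (running +47.2546)
  i=6: -0.9266·-2.5173 − 1.6251·-4.7406 = +10.0365 (running +57.2911)
  i=7: 1.6251·1.0014 − 3.0623·-2.5173 = +9.3361 (running +66.6272)
Area = |Σ|/2 = |66.6272|/2 = 33.3136

Area at t=0.11: 33.3136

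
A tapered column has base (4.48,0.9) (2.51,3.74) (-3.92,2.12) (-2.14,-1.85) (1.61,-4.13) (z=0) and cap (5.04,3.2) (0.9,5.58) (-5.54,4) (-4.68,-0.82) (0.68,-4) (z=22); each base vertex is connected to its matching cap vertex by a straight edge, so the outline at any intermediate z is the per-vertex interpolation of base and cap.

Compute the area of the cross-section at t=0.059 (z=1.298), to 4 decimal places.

Area at t=0.059: 40.2198

Cross-section at t=0.059: each vertex is (1-t)·p0[i] + t·p1[i].
  v1: (1-0.059)·(4.48,0.9) + 0.059·(5.04,3.2) = (4.5130,1.0357)
  v2: (1-0.059)·(2.51,3.74) + 0.059·(0.9,5.58) = (2.4150,3.8486)
  v3: (1-0.059)·(-3.92,2.12) + 0.059·(-5.54,4) = (-4.0156,2.2309)
  v4: (1-0.059)·(-2.14,-1.85) + 0.059·(-4.68,-0.82) = (-2.2899,-1.7892)
  v5: (1-0.059)·(1.61,-4.13) + 0.059·(0.68,-4) = (1.5551,-4.1223)
Shoelace sum Σ(x_i·y_{i+1} − x_{i+1}·y_i):
  i=1: 4.5130·3.8486 − 2.4150·1.0357 = +14.8675 (running +14.8675)
  i=2: 2.4150·2.2309 − -4.0156·3.8486 = +20.8419 (running +35.7094)
  i=3: -4.0156·-1.7892 − -2.2899·2.2309 = +12.2933 (running +48.0027)
  i=4: -2.2899·-4.1223 − 1.5551·-1.7892 = +12.2220 (running +60.2247)
  i=5: 1.5551·1.0357 − 4.5130·-4.1223 = +20.2149 (running +80.4396)
Area = |Σ|/2 = |80.4396|/2 = 40.2198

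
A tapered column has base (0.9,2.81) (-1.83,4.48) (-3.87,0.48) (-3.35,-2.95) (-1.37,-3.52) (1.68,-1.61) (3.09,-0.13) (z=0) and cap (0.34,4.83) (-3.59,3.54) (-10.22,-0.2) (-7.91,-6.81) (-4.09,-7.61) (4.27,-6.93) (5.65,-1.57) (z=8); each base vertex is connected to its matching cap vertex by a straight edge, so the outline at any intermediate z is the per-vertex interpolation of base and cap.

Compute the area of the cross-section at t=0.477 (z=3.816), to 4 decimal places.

Area at t=0.477: 75.3417

Cross-section at t=0.477: each vertex is (1-t)·p0[i] + t·p1[i].
  v1: (1-0.477)·(0.9,2.81) + 0.477·(0.34,4.83) = (0.6329,3.7735)
  v2: (1-0.477)·(-1.83,4.48) + 0.477·(-3.59,3.54) = (-2.6695,4.0316)
  v3: (1-0.477)·(-3.87,0.48) + 0.477·(-10.22,-0.2) = (-6.8990,0.1556)
  v4: (1-0.477)·(-3.35,-2.95) + 0.477·(-7.91,-6.81) = (-5.5251,-4.7912)
  v5: (1-0.477)·(-1.37,-3.52) + 0.477·(-4.09,-7.61) = (-2.6674,-5.4709)
  v6: (1-0.477)·(1.68,-1.61) + 0.477·(4.27,-6.93) = (2.9154,-4.1476)
  v7: (1-0.477)·(3.09,-0.13) + 0.477·(5.65,-1.57) = (4.3111,-0.8169)
Shoelace sum Σ(x_i·y_{i+1} − x_{i+1}·y_i):
  i=1: 0.6329·4.0316 − -2.6695·3.7735 = +12.6251 (running +12.6251)
  i=2: -2.6695·0.1556 − -6.8990·4.0316 = +27.3985 (running +40.0235)
  i=3: -6.8990·-4.7912 − -5.5251·0.1556 = +33.9143 (running +73.9378)
  i=4: -5.5251·-5.4709 − -2.6674·-4.7912 = +17.4473 (running +91.3851)
  i=5: -2.6674·-4.1476 − 2.9154·-5.4709 = +27.0137 (running +118.3988)
  i=6: 2.9154·-0.8169 − 4.3111·-4.1476 = +15.4994 (running +133.8982)
  i=7: 4.3111·3.7735 − 0.6329·-0.8169 = +16.7852 (running +150.6834)
Area = |Σ|/2 = |150.6834|/2 = 75.3417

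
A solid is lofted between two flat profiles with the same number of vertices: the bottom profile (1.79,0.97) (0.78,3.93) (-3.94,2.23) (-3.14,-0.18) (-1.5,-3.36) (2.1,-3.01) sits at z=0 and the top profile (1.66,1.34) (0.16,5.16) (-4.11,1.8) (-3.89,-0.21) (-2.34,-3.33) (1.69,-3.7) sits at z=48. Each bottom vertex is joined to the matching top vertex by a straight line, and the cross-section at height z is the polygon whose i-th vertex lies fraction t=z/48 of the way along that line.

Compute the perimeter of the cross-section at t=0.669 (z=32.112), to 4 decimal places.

Cross-section at t=0.669: each vertex is (1-t)·p0[i] + t·p1[i].
  v1: (1-0.669)·(1.79,0.97) + 0.669·(1.66,1.34) = (1.7030,1.2175)
  v2: (1-0.669)·(0.78,3.93) + 0.669·(0.16,5.16) = (0.3652,4.7529)
  v3: (1-0.669)·(-3.94,2.23) + 0.669·(-4.11,1.8) = (-4.0537,1.9423)
  v4: (1-0.669)·(-3.14,-0.18) + 0.669·(-3.89,-0.21) = (-3.6418,-0.2001)
  v5: (1-0.669)·(-1.5,-3.36) + 0.669·(-2.34,-3.33) = (-2.0620,-3.3399)
  v6: (1-0.669)·(2.1,-3.01) + 0.669·(1.69,-3.7) = (1.8257,-3.4716)
Perimeter = Σ |v_{i+1} − v_i|:
  edge 1→2: √(-1.3378² + 3.5353²) = 3.7800 (running 3.7800)
  edge 2→3: √(-4.4189² + -2.8105²) = 5.2370 (running 9.0170)
  edge 3→4: √(0.4120² + -2.1424²) = 2.1817 (running 11.1987)
  edge 4→5: √(1.5798² + -3.1399²) = 3.5149 (running 14.7135)
  edge 5→6: √(3.8877² + -0.1317²) = 3.8899 (running 18.6034)
  edge 6→1: √(-0.1227² + 4.6891²) = 4.6907 (running 23.2942)
Perimeter = 23.2942

Perimeter at t=0.669: 23.2942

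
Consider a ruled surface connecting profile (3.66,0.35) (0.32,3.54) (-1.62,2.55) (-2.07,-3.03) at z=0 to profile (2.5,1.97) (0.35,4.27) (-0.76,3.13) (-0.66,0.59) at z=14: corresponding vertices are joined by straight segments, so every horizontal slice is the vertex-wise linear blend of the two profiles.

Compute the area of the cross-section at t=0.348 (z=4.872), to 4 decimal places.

Area at t=0.348: 14.4891

Cross-section at t=0.348: each vertex is (1-t)·p0[i] + t·p1[i].
  v1: (1-0.348)·(3.66,0.35) + 0.348·(2.5,1.97) = (3.2563,0.9138)
  v2: (1-0.348)·(0.32,3.54) + 0.348·(0.35,4.27) = (0.3304,3.7940)
  v3: (1-0.348)·(-1.62,2.55) + 0.348·(-0.76,3.13) = (-1.3207,2.7518)
  v4: (1-0.348)·(-2.07,-3.03) + 0.348·(-0.66,0.59) = (-1.5793,-1.7702)
Shoelace sum Σ(x_i·y_{i+1} − x_{i+1}·y_i):
  i=1: 3.2563·3.7940 − 0.3304·0.9138 = +12.0527 (running +12.0527)
  i=2: 0.3304·2.7518 − -1.3207·3.7940 = +5.9202 (running +17.9728)
  i=3: -1.3207·-1.7702 − -1.5793·2.7518 = +6.6840 (running +24.6569)
  i=4: -1.5793·0.9138 − 3.2563·-1.7702 = +4.3213 (running +28.9782)
Area = |Σ|/2 = |28.9782|/2 = 14.4891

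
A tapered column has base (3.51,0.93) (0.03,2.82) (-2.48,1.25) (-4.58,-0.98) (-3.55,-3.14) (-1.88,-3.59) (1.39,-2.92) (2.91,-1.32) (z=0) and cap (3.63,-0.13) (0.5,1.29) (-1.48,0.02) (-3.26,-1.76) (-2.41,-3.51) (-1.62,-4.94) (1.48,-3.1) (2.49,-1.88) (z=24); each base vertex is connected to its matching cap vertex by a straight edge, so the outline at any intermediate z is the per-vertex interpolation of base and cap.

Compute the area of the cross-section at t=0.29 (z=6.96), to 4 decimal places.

Area at t=0.29: 30.4741

Cross-section at t=0.29: each vertex is (1-t)·p0[i] + t·p1[i].
  v1: (1-0.29)·(3.51,0.93) + 0.29·(3.63,-0.13) = (3.5448,0.6226)
  v2: (1-0.29)·(0.03,2.82) + 0.29·(0.5,1.29) = (0.1663,2.3763)
  v3: (1-0.29)·(-2.48,1.25) + 0.29·(-1.48,0.02) = (-2.1900,0.8933)
  v4: (1-0.29)·(-4.58,-0.98) + 0.29·(-3.26,-1.76) = (-4.1972,-1.2062)
  v5: (1-0.29)·(-3.55,-3.14) + 0.29·(-2.41,-3.51) = (-3.2194,-3.2473)
  v6: (1-0.29)·(-1.88,-3.59) + 0.29·(-1.62,-4.94) = (-1.8046,-3.9815)
  v7: (1-0.29)·(1.39,-2.92) + 0.29·(1.48,-3.1) = (1.4161,-2.9722)
  v8: (1-0.29)·(2.91,-1.32) + 0.29·(2.49,-1.88) = (2.7882,-1.4824)
Shoelace sum Σ(x_i·y_{i+1} − x_{i+1}·y_i):
  i=1: 3.5448·2.3763 − 0.1663·0.6226 = +8.3200 (running +8.3200)
  i=2: 0.1663·0.8933 − -2.1900·2.3763 = +5.3527 (running +13.6726)
  i=3: -2.1900·-1.2062 − -4.1972·0.8933 = +6.3909 (running +20.0636)
  i=4: -4.1972·-3.2473 − -3.2194·-1.2062 = +9.7463 (running +29.8099)
  i=5: -3.2194·-3.9815 − -1.8046·-3.2473 = +6.9580 (running +36.7679)
  i=6: -1.8046·-2.9722 − 1.4161·-3.9815 = +11.0018 (running +47.7697)
  i=7: 1.4161·-1.4824 − 2.7882·-2.9722 = +6.1879 (running +53.9575)
  i=8: 2.7882·0.6226 − 3.5448·-1.4824 = +6.9907 (running +60.9483)
Area = |Σ|/2 = |60.9483|/2 = 30.4741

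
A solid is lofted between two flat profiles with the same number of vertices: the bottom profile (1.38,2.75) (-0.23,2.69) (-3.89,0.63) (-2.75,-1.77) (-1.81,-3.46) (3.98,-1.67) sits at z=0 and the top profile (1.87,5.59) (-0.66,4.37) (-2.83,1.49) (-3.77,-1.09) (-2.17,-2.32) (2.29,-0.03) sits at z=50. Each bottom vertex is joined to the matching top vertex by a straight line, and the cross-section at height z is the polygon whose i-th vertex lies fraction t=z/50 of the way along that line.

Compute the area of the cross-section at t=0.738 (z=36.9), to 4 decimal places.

Cross-section at t=0.738: each vertex is (1-t)·p0[i] + t·p1[i].
  v1: (1-0.738)·(1.38,2.75) + 0.738·(1.87,5.59) = (1.7416,4.8459)
  v2: (1-0.738)·(-0.23,2.69) + 0.738·(-0.66,4.37) = (-0.5473,3.9298)
  v3: (1-0.738)·(-3.89,0.63) + 0.738·(-2.83,1.49) = (-3.1077,1.2647)
  v4: (1-0.738)·(-2.75,-1.77) + 0.738·(-3.77,-1.09) = (-3.5028,-1.2682)
  v5: (1-0.738)·(-1.81,-3.46) + 0.738·(-2.17,-2.32) = (-2.0757,-2.6187)
  v6: (1-0.738)·(3.98,-1.67) + 0.738·(2.29,-0.03) = (2.7328,-0.4597)
Shoelace sum Σ(x_i·y_{i+1} − x_{i+1}·y_i):
  i=1: 1.7416·3.9298 − -0.5473·4.8459 = +9.4967 (running +9.4967)
  i=2: -0.5473·1.2647 − -3.1077·3.9298 = +11.5206 (running +21.0173)
  i=3: -3.1077·-1.2682 − -3.5028·1.2647 = +8.3710 (running +29.3882)
  i=4: -3.5028·-2.6187 − -2.0757·-1.2682 = +6.5403 (running +35.9286)
  i=5: -2.0757·-0.4597 − 2.7328·-2.6187 = +8.1104 (running +44.0390)
  i=6: 2.7328·4.8459 − 1.7416·-0.4597 = +14.0434 (running +58.0824)
Area = |Σ|/2 = |58.0824|/2 = 29.0412

Area at t=0.738: 29.0412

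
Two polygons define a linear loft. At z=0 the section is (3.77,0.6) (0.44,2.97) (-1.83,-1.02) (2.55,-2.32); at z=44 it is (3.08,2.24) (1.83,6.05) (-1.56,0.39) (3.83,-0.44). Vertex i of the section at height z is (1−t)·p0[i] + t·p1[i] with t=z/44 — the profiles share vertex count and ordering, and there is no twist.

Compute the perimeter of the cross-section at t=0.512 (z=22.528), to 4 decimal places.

Perimeter at t=0.512: 17.2785

Cross-section at t=0.512: each vertex is (1-t)·p0[i] + t·p1[i].
  v1: (1-0.512)·(3.77,0.6) + 0.512·(3.08,2.24) = (3.4167,1.4397)
  v2: (1-0.512)·(0.44,2.97) + 0.512·(1.83,6.05) = (1.1517,4.5470)
  v3: (1-0.512)·(-1.83,-1.02) + 0.512·(-1.56,0.39) = (-1.6918,-0.2981)
  v4: (1-0.512)·(2.55,-2.32) + 0.512·(3.83,-0.44) = (3.2054,-1.3574)
Perimeter = Σ |v_{i+1} − v_i|:
  edge 1→2: √(-2.2650² + 3.1073²) = 3.8452 (running 3.8452)
  edge 2→3: √(-2.8434² + -4.8450²) = 5.6178 (running 9.4630)
  edge 3→4: √(4.8971² + -1.0594²) = 5.0104 (running 14.4734)
  edge 4→1: √(0.2114² + 2.7971²) = 2.8051 (running 17.2785)
Perimeter = 17.2785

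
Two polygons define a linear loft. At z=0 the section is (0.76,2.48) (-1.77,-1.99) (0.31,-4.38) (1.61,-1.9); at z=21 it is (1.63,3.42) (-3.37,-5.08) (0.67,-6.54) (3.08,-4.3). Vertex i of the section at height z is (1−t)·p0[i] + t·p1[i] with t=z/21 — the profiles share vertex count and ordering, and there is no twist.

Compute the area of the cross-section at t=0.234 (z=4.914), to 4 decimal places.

Cross-section at t=0.234: each vertex is (1-t)·p0[i] + t·p1[i].
  v1: (1-0.234)·(0.76,2.48) + 0.234·(1.63,3.42) = (0.9636,2.7000)
  v2: (1-0.234)·(-1.77,-1.99) + 0.234·(-3.37,-5.08) = (-2.1444,-2.7131)
  v3: (1-0.234)·(0.31,-4.38) + 0.234·(0.67,-6.54) = (0.3942,-4.8854)
  v4: (1-0.234)·(1.61,-1.9) + 0.234·(3.08,-4.3) = (1.9540,-2.4616)
Shoelace sum Σ(x_i·y_{i+1} − x_{i+1}·y_i):
  i=1: 0.9636·-2.7131 − -2.1444·2.7000 = +3.1755 (running +3.1755)
  i=2: -2.1444·-4.8854 − 0.3942·-2.7131 = +11.5459 (running +14.7215)
  i=3: 0.3942·-2.4616 − 1.9540·-4.8854 = +8.5756 (running +23.2971)
  i=4: 1.9540·2.7000 − 0.9636·-2.4616 = +7.6476 (running +30.9447)
Area = |Σ|/2 = |30.9447|/2 = 15.4723

Area at t=0.234: 15.4723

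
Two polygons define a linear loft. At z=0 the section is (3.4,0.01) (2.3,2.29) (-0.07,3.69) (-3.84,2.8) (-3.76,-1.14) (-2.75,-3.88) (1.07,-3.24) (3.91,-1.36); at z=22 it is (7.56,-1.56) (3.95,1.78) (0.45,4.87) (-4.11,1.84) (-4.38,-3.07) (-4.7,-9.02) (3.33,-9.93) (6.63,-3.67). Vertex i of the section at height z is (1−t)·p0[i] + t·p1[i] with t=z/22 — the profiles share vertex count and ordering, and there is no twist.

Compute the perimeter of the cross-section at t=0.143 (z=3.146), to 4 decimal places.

Perimeter at t=0.143: 27.0831

Cross-section at t=0.143: each vertex is (1-t)·p0[i] + t·p1[i].
  v1: (1-0.143)·(3.4,0.01) + 0.143·(7.56,-1.56) = (3.9949,-0.2145)
  v2: (1-0.143)·(2.3,2.29) + 0.143·(3.95,1.78) = (2.5359,2.2171)
  v3: (1-0.143)·(-0.07,3.69) + 0.143·(0.45,4.87) = (0.0044,3.8587)
  v4: (1-0.143)·(-3.84,2.8) + 0.143·(-4.11,1.84) = (-3.8786,2.6627)
  v5: (1-0.143)·(-3.76,-1.14) + 0.143·(-4.38,-3.07) = (-3.8487,-1.4160)
  v6: (1-0.143)·(-2.75,-3.88) + 0.143·(-4.7,-9.02) = (-3.0288,-4.6150)
  v7: (1-0.143)·(1.07,-3.24) + 0.143·(3.33,-9.93) = (1.3932,-4.1967)
  v8: (1-0.143)·(3.91,-1.36) + 0.143·(6.63,-3.67) = (4.2990,-1.6903)
Perimeter = Σ |v_{i+1} − v_i|:
  edge 1→2: √(-1.4589² + 2.4316²) = 2.8357 (running 2.8357)
  edge 2→3: √(-2.5316² + 1.6417²) = 3.0173 (running 5.8530)
  edge 3→4: √(-3.8830² + -1.1960²) = 4.0630 (running 9.9160)
  edge 4→5: √(0.0300² + -4.0787²) = 4.0788 (running 13.9948)
  edge 5→6: √(0.8198² + -3.1990²) = 3.3024 (running 17.2972)
  edge 6→7: √(4.4220² + 0.4183²) = 4.4418 (running 21.7390)
  edge 7→8: √(2.9058² + 2.5063²) = 3.8374 (running 25.5763)
  edge 8→1: √(-0.3041² + 1.4758²) = 1.5068 (running 27.0831)
Perimeter = 27.0831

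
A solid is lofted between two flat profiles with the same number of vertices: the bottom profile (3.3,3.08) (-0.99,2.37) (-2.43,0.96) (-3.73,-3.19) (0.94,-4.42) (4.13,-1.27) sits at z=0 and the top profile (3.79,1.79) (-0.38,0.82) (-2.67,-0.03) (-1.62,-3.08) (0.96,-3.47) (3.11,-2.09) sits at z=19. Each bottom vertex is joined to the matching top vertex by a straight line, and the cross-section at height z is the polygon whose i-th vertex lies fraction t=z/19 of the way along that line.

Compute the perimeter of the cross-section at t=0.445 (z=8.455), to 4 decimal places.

Perimeter at t=0.445: 21.7315

Cross-section at t=0.445: each vertex is (1-t)·p0[i] + t·p1[i].
  v1: (1-0.445)·(3.3,3.08) + 0.445·(3.79,1.79) = (3.5180,2.5059)
  v2: (1-0.445)·(-0.99,2.37) + 0.445·(-0.38,0.82) = (-0.7185,1.6803)
  v3: (1-0.445)·(-2.43,0.96) + 0.445·(-2.67,-0.03) = (-2.5368,0.5194)
  v4: (1-0.445)·(-3.73,-3.19) + 0.445·(-1.62,-3.08) = (-2.7911,-3.1410)
  v5: (1-0.445)·(0.94,-4.42) + 0.445·(0.96,-3.47) = (0.9489,-3.9972)
  v6: (1-0.445)·(4.13,-1.27) + 0.445·(3.11,-2.09) = (3.6761,-1.6349)
Perimeter = Σ |v_{i+1} − v_i|:
  edge 1→2: √(-4.2366² + -0.8257²) = 4.3163 (running 4.3163)
  edge 2→3: √(-1.8182² + -1.1608²) = 2.1572 (running 6.4735)
  edge 3→4: √(-0.2543² + -3.6605²) = 3.6693 (running 10.1428)
  edge 4→5: √(3.7400² + -0.8562²) = 3.8367 (running 13.9795)
  edge 5→6: √(2.7272² + 2.3623²) = 3.6081 (running 17.5876)
  edge 6→1: √(-0.1580² + 4.1409²) = 4.1439 (running 21.7315)
Perimeter = 21.7315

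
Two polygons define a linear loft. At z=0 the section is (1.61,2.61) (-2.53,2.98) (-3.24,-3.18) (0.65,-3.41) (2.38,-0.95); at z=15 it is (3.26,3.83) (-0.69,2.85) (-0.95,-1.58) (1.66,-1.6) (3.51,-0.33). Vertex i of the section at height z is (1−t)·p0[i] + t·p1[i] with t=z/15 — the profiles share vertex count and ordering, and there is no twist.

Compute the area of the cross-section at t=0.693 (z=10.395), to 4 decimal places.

Cross-section at t=0.693: each vertex is (1-t)·p0[i] + t·p1[i].
  v1: (1-0.693)·(1.61,2.61) + 0.693·(3.26,3.83) = (2.7534,3.4555)
  v2: (1-0.693)·(-2.53,2.98) + 0.693·(-0.69,2.85) = (-1.2549,2.8899)
  v3: (1-0.693)·(-3.24,-3.18) + 0.693·(-0.95,-1.58) = (-1.6530,-2.0712)
  v4: (1-0.693)·(0.65,-3.41) + 0.693·(1.66,-1.6) = (1.3499,-2.1557)
  v5: (1-0.693)·(2.38,-0.95) + 0.693·(3.51,-0.33) = (3.1631,-0.5203)
Shoelace sum Σ(x_i·y_{i+1} − x_{i+1}·y_i):
  i=1: 2.7534·2.8899 − -1.2549·3.4555 = +12.2934 (running +12.2934)
  i=2: -1.2549·-2.0712 − -1.6530·2.8899 = +7.3762 (running +19.6696)
  i=3: -1.6530·-2.1557 − 1.3499·-2.0712 = +6.3594 (running +26.0290)
  i=4: 1.3499·-0.5203 − 3.1631·-2.1557 = +6.1162 (running +32.1451)
  i=5: 3.1631·3.4555 − 2.7534·-0.5203 = +12.3627 (running +44.5078)
Area = |Σ|/2 = |44.5078|/2 = 22.2539

Area at t=0.693: 22.2539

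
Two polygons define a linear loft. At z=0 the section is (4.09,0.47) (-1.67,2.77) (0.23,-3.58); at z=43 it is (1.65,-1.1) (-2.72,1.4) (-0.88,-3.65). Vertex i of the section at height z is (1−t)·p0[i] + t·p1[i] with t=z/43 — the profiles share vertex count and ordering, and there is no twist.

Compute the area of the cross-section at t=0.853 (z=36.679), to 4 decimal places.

Cross-section at t=0.853: each vertex is (1-t)·p0[i] + t·p1[i].
  v1: (1-0.853)·(4.09,0.47) + 0.853·(1.65,-1.1) = (2.0087,-0.8692)
  v2: (1-0.853)·(-1.67,2.77) + 0.853·(-2.72,1.4) = (-2.5657,1.6014)
  v3: (1-0.853)·(0.23,-3.58) + 0.853·(-0.88,-3.65) = (-0.7168,-3.6397)
Shoelace sum Σ(x_i·y_{i+1} − x_{i+1}·y_i):
  i=1: 2.0087·1.6014 − -2.5657·-0.8692 = +0.9866 (running +0.9866)
  i=2: -2.5657·-3.6397 − -0.7168·1.6014 = +10.4861 (running +11.4727)
  i=3: -0.7168·-0.8692 − 2.0087·-3.6397 = +7.9341 (running +19.4068)
Area = |Σ|/2 = |19.4068|/2 = 9.7034

Area at t=0.853: 9.7034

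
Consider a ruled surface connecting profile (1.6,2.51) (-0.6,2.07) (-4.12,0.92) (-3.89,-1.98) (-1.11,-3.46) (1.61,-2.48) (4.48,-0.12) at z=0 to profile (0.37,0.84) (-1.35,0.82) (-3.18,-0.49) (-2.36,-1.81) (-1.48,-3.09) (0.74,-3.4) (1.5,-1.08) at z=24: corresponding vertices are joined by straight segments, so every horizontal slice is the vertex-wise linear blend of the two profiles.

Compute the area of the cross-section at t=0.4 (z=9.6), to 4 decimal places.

Cross-section at t=0.4: each vertex is (1-t)·p0[i] + t·p1[i].
  v1: (1-0.4)·(1.6,2.51) + 0.4·(0.37,0.84) = (1.1080,1.8420)
  v2: (1-0.4)·(-0.6,2.07) + 0.4·(-1.35,0.82) = (-0.9000,1.5700)
  v3: (1-0.4)·(-4.12,0.92) + 0.4·(-3.18,-0.49) = (-3.7440,0.3560)
  v4: (1-0.4)·(-3.89,-1.98) + 0.4·(-2.36,-1.81) = (-3.2780,-1.9120)
  v5: (1-0.4)·(-1.11,-3.46) + 0.4·(-1.48,-3.09) = (-1.2580,-3.3120)
  v6: (1-0.4)·(1.61,-2.48) + 0.4·(0.74,-3.4) = (1.2620,-2.8480)
  v7: (1-0.4)·(4.48,-0.12) + 0.4·(1.5,-1.08) = (3.2880,-0.5040)
Shoelace sum Σ(x_i·y_{i+1} − x_{i+1}·y_i):
  i=1: 1.1080·1.5700 − -0.9000·1.8420 = +3.3974 (running +3.3974)
  i=2: -0.9000·0.3560 − -3.7440·1.5700 = +5.5577 (running +8.9550)
  i=3: -3.7440·-1.9120 − -3.2780·0.3560 = +8.3255 (running +17.2805)
  i=4: -3.2780·-3.3120 − -1.2580·-1.9120 = +8.4514 (running +25.7320)
  i=5: -1.2580·-2.8480 − 1.2620·-3.3120 = +7.7625 (running +33.4945)
  i=6: 1.2620·-0.5040 − 3.2880·-2.8480 = +8.7282 (running +42.2227)
  i=7: 3.2880·1.8420 − 1.1080·-0.5040 = +6.6149 (running +48.8376)
Area = |Σ|/2 = |48.8376|/2 = 24.4188

Area at t=0.4: 24.4188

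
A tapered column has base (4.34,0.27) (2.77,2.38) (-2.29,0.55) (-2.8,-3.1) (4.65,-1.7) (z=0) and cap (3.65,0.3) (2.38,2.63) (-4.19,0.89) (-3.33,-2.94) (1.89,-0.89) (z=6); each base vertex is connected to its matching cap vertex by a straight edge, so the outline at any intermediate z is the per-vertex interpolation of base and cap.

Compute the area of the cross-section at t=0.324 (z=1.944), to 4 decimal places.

Cross-section at t=0.324: each vertex is (1-t)·p0[i] + t·p1[i].
  v1: (1-0.324)·(4.34,0.27) + 0.324·(3.65,0.3) = (4.1164,0.2797)
  v2: (1-0.324)·(2.77,2.38) + 0.324·(2.38,2.63) = (2.6436,2.4610)
  v3: (1-0.324)·(-2.29,0.55) + 0.324·(-4.19,0.89) = (-2.9056,0.6602)
  v4: (1-0.324)·(-2.8,-3.1) + 0.324·(-3.33,-2.94) = (-2.9717,-3.0482)
  v5: (1-0.324)·(4.65,-1.7) + 0.324·(1.89,-0.89) = (3.7558,-1.4376)
Shoelace sum Σ(x_i·y_{i+1} − x_{i+1}·y_i):
  i=1: 4.1164·2.4610 − 2.6436·0.2797 = +9.3911 (running +9.3911)
  i=2: 2.6436·0.6602 − -2.9056·2.4610 = +8.8959 (running +18.2870)
  i=3: -2.9056·-3.0482 − -2.9717·0.6602 = +10.8185 (running +29.1055)
  i=4: -2.9717·-1.4376 − 3.7558·-3.0482 = +15.7202 (running +44.8257)
  i=5: 3.7558·0.2797 − 4.1164·-1.4376 = +6.9682 (running +51.7939)
Area = |Σ|/2 = |51.7939|/2 = 25.8970

Area at t=0.324: 25.8970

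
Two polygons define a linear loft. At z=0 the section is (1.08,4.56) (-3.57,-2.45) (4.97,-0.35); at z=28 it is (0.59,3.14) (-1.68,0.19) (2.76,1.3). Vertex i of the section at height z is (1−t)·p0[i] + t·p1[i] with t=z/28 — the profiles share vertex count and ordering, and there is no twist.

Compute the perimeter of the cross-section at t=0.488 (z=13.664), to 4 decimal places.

Cross-section at t=0.488: each vertex is (1-t)·p0[i] + t·p1[i].
  v1: (1-0.488)·(1.08,4.56) + 0.488·(0.59,3.14) = (0.8409,3.8670)
  v2: (1-0.488)·(-3.57,-2.45) + 0.488·(-1.68,0.19) = (-2.6477,-1.1617)
  v3: (1-0.488)·(4.97,-0.35) + 0.488·(2.76,1.3) = (3.8915,0.4552)
Perimeter = Σ |v_{i+1} − v_i|:
  edge 1→2: √(-3.4886² + -5.0287²) = 6.1203 (running 6.1203)
  edge 2→3: √(6.5392² + 1.6169²) = 6.7361 (running 12.8564)
  edge 3→1: √(-3.0506² + 3.4118²) = 4.5768 (running 17.4332)
Perimeter = 17.4332

Perimeter at t=0.488: 17.4332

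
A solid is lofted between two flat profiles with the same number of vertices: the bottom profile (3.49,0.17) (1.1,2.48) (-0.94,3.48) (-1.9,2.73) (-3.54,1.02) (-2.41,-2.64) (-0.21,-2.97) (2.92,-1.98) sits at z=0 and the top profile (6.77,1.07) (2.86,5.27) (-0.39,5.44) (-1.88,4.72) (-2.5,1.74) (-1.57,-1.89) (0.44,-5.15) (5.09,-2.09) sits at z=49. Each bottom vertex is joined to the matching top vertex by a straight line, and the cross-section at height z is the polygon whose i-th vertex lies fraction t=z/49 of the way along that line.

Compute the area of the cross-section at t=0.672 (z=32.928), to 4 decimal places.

Cross-section at t=0.672: each vertex is (1-t)·p0[i] + t·p1[i].
  v1: (1-0.672)·(3.49,0.17) + 0.672·(6.77,1.07) = (5.6942,0.7748)
  v2: (1-0.672)·(1.1,2.48) + 0.672·(2.86,5.27) = (2.2827,4.3549)
  v3: (1-0.672)·(-0.94,3.48) + 0.672·(-0.39,5.44) = (-0.5704,4.7971)
  v4: (1-0.672)·(-1.9,2.73) + 0.672·(-1.88,4.72) = (-1.8866,4.0673)
  v5: (1-0.672)·(-3.54,1.02) + 0.672·(-2.5,1.74) = (-2.8411,1.5038)
  v6: (1-0.672)·(-2.41,-2.64) + 0.672·(-1.57,-1.89) = (-1.8455,-2.1360)
  v7: (1-0.672)·(-0.21,-2.97) + 0.672·(0.44,-5.15) = (0.2268,-4.4350)
  v8: (1-0.672)·(2.92,-1.98) + 0.672·(5.09,-2.09) = (4.3782,-2.0539)
Shoelace sum Σ(x_i·y_{i+1} − x_{i+1}·y_i):
  i=1: 5.6942·4.3549 − 2.2827·0.7748 = +23.0287 (running +23.0287)
  i=2: 2.2827·4.7971 − -0.5704·4.3549 = +13.4345 (running +36.4632)
  i=3: -0.5704·4.0673 − -1.8866·4.7971 = +6.7301 (running +43.1933)
  i=4: -1.8866·1.5038 − -2.8411·4.0673 = +8.7185 (running +51.9119)
  i=5: -2.8411·-2.1360 − -1.8455·1.5038 = +8.8440 (running +60.7559)
  i=6: -1.8455·-4.4350 − 0.2268·-2.1360 = +8.6693 (running +69.4251)
  i=7: 0.2268·-2.0539 − 4.3782·-4.4350 = +18.9515 (running +88.3766)
  i=8: 4.3782·0.7748 − 5.6942·-2.0539 = +15.0876 (running +103.4642)
Area = |Σ|/2 = |103.4642|/2 = 51.7321

Area at t=0.672: 51.7321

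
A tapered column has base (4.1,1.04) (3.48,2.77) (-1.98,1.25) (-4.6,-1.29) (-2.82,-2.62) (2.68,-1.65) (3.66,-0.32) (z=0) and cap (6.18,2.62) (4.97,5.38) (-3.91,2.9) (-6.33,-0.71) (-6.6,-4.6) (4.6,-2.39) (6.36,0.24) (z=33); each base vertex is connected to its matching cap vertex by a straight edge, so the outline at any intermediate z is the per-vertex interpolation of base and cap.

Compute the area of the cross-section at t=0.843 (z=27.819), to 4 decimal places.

Cross-section at t=0.843: each vertex is (1-t)·p0[i] + t·p1[i].
  v1: (1-0.843)·(4.1,1.04) + 0.843·(6.18,2.62) = (5.8534,2.3719)
  v2: (1-0.843)·(3.48,2.77) + 0.843·(4.97,5.38) = (4.7361,4.9702)
  v3: (1-0.843)·(-1.98,1.25) + 0.843·(-3.91,2.9) = (-3.6070,2.6409)
  v4: (1-0.843)·(-4.6,-1.29) + 0.843·(-6.33,-0.71) = (-6.0584,-0.8011)
  v5: (1-0.843)·(-2.82,-2.62) + 0.843·(-6.6,-4.6) = (-6.0065,-4.2891)
  v6: (1-0.843)·(2.68,-1.65) + 0.843·(4.6,-2.39) = (4.2986,-2.2738)
  v7: (1-0.843)·(3.66,-0.32) + 0.843·(6.36,0.24) = (5.9361,0.1521)
Shoelace sum Σ(x_i·y_{i+1} − x_{i+1}·y_i):
  i=1: 5.8534·4.9702 − 4.7361·2.3719 = +17.8593 (running +17.8593)
  i=2: 4.7361·2.6409 − -3.6070·4.9702 = +30.4353 (running +48.2946)
  i=3: -3.6070·-0.8011 − -6.0584·2.6409 = +18.8893 (running +67.1839)
  i=4: -6.0584·-4.2891 − -6.0065·-0.8011 = +21.1737 (running +88.3576)
  i=5: -6.0065·-2.2738 − 4.2986·-4.2891 = +32.0949 (running +120.4525)
  i=6: 4.2986·0.1521 − 5.9361·-2.2738 = +14.1513 (running +134.6038)
  i=7: 5.9361·2.3719 − 5.8534·0.1521 = +13.1899 (running +147.7937)
Area = |Σ|/2 = |147.7937|/2 = 73.8969

Area at t=0.843: 73.8969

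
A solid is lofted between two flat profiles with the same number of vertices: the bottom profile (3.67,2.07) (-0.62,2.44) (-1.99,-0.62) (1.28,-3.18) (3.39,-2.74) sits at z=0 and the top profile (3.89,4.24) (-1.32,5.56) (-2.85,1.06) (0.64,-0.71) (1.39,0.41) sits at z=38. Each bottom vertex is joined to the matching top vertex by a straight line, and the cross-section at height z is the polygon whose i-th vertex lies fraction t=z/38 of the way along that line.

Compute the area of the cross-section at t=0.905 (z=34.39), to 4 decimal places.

Cross-section at t=0.905: each vertex is (1-t)·p0[i] + t·p1[i].
  v1: (1-0.905)·(3.67,2.07) + 0.905·(3.89,4.24) = (3.8691,4.0339)
  v2: (1-0.905)·(-0.62,2.44) + 0.905·(-1.32,5.56) = (-1.2535,5.2636)
  v3: (1-0.905)·(-1.99,-0.62) + 0.905·(-2.85,1.06) = (-2.7683,0.9004)
  v4: (1-0.905)·(1.28,-3.18) + 0.905·(0.64,-0.71) = (0.7008,-0.9446)
  v5: (1-0.905)·(3.39,-2.74) + 0.905·(1.39,0.41) = (1.5800,0.1108)
Shoelace sum Σ(x_i·y_{i+1} − x_{i+1}·y_i):
  i=1: 3.8691·5.2636 − -1.2535·4.0339 = +25.4218 (running +25.4218)
  i=2: -1.2535·0.9004 − -2.7683·5.2636 = +13.4426 (running +38.8644)
  i=3: -2.7683·-0.9446 − 0.7008·0.9004 = +1.9841 (running +40.8485)
  i=4: 0.7008·0.1108 − 1.5800·-0.9446 = +1.5702 (running +42.4186)
  i=5: 1.5800·4.0339 − 3.8691·0.1108 = +5.9450 (running +48.3636)
Area = |Σ|/2 = |48.3636|/2 = 24.1818

Area at t=0.905: 24.1818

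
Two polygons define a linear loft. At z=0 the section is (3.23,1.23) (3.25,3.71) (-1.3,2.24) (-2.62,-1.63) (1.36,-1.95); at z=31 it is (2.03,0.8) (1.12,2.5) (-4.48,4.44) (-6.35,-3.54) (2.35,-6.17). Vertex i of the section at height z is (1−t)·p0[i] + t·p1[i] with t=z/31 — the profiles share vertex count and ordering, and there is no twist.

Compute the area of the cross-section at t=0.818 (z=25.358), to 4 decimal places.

Area at t=0.818: 54.2358

Cross-section at t=0.818: each vertex is (1-t)·p0[i] + t·p1[i].
  v1: (1-0.818)·(3.23,1.23) + 0.818·(2.03,0.8) = (2.2484,0.8783)
  v2: (1-0.818)·(3.25,3.71) + 0.818·(1.12,2.5) = (1.5077,2.7202)
  v3: (1-0.818)·(-1.3,2.24) + 0.818·(-4.48,4.44) = (-3.9012,4.0396)
  v4: (1-0.818)·(-2.62,-1.63) + 0.818·(-6.35,-3.54) = (-5.6711,-3.1924)
  v5: (1-0.818)·(1.36,-1.95) + 0.818·(2.35,-6.17) = (2.1698,-5.4020)
Shoelace sum Σ(x_i·y_{i+1} − x_{i+1}·y_i):
  i=1: 2.2484·2.7202 − 1.5077·0.8783 = +4.7920 (running +4.7920)
  i=2: 1.5077·4.0396 − -3.9012·2.7202 = +16.7026 (running +21.4946)
  i=3: -3.9012·-3.1924 − -5.6711·4.0396 = +35.3634 (running +56.8580)
  i=4: -5.6711·-5.4020 − 2.1698·-3.1924 = +37.5622 (running +94.4201)
  i=5: 2.1698·0.8783 − 2.2484·-5.4020 = +14.0514 (running +108.4716)
Area = |Σ|/2 = |108.4716|/2 = 54.2358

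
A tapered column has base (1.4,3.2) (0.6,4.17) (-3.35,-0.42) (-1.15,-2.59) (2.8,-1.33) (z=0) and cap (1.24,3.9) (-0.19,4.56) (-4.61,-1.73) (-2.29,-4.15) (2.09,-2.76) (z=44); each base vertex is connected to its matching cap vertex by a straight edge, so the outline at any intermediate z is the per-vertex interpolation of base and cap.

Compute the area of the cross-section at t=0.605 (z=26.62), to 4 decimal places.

Cross-section at t=0.605: each vertex is (1-t)·p0[i] + t·p1[i].
  v1: (1-0.605)·(1.4,3.2) + 0.605·(1.24,3.9) = (1.3032,3.6235)
  v2: (1-0.605)·(0.6,4.17) + 0.605·(-0.19,4.56) = (0.1220,4.4059)
  v3: (1-0.605)·(-3.35,-0.42) + 0.605·(-4.61,-1.73) = (-4.1123,-1.2125)
  v4: (1-0.605)·(-1.15,-2.59) + 0.605·(-2.29,-4.15) = (-1.8397,-3.5338)
  v5: (1-0.605)·(2.8,-1.33) + 0.605·(2.09,-2.76) = (2.3704,-2.1951)
Shoelace sum Σ(x_i·y_{i+1} − x_{i+1}·y_i):
  i=1: 1.3032·4.4059 − 0.1220·3.6235 = +5.2996 (running +5.2996)
  i=2: 0.1220·-1.2125 − -4.1123·4.4059 = +17.9706 (running +23.2702)
  i=3: -4.1123·-3.5338 − -1.8397·-1.2125 = +12.3013 (running +35.5715)
  i=4: -1.8397·-2.1951 − 2.3704·-3.5338 = +12.4151 (running +47.9866)
  i=5: 2.3704·3.6235 − 1.3032·-2.1951 = +11.4500 (running +59.4367)
Area = |Σ|/2 = |59.4367|/2 = 29.7183

Area at t=0.605: 29.7183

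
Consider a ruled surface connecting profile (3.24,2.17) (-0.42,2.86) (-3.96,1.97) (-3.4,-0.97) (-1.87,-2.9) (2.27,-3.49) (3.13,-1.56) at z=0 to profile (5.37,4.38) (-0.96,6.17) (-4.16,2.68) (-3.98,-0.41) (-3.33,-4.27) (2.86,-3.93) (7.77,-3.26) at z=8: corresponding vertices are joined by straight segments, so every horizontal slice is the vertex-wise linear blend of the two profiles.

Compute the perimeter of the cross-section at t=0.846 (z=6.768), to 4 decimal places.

Perimeter at t=0.846: 34.9174

Cross-section at t=0.846: each vertex is (1-t)·p0[i] + t·p1[i].
  v1: (1-0.846)·(3.24,2.17) + 0.846·(5.37,4.38) = (5.0420,4.0397)
  v2: (1-0.846)·(-0.42,2.86) + 0.846·(-0.96,6.17) = (-0.8768,5.6603)
  v3: (1-0.846)·(-3.96,1.97) + 0.846·(-4.16,2.68) = (-4.1292,2.5707)
  v4: (1-0.846)·(-3.4,-0.97) + 0.846·(-3.98,-0.41) = (-3.8907,-0.4962)
  v5: (1-0.846)·(-1.87,-2.9) + 0.846·(-3.33,-4.27) = (-3.1052,-4.0590)
  v6: (1-0.846)·(2.27,-3.49) + 0.846·(2.86,-3.93) = (2.7691,-3.8622)
  v7: (1-0.846)·(3.13,-1.56) + 0.846·(7.77,-3.26) = (7.0554,-2.9982)
Perimeter = Σ |v_{i+1} − v_i|:
  edge 1→2: √(-5.9188² + 1.6206²) = 6.1367 (running 6.1367)
  edge 2→3: √(-3.2524² + -3.0896²) = 4.4859 (running 10.6226)
  edge 3→4: √(0.2385² + -3.0669²) = 3.0762 (running 13.6988)
  edge 4→5: √(0.7855² + -3.5628²) = 3.6483 (running 17.3471)
  edge 5→6: √(5.8743² + 0.1968²) = 5.8776 (running 23.2247)
  edge 6→7: √(4.2863² + 0.8640²) = 4.3725 (running 27.5972)
  edge 7→1: √(-2.0135² + 7.0379²) = 7.3202 (running 34.9174)
Perimeter = 34.9174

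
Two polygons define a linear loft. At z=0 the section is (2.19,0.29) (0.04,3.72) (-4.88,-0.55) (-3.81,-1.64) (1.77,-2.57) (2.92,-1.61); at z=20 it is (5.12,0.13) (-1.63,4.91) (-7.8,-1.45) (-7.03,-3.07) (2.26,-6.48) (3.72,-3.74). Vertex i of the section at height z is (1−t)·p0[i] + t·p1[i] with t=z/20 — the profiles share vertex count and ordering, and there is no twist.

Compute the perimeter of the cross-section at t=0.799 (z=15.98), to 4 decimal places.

Perimeter at t=0.799: 32.8741

Cross-section at t=0.799: each vertex is (1-t)·p0[i] + t·p1[i].
  v1: (1-0.799)·(2.19,0.29) + 0.799·(5.12,0.13) = (4.5311,0.1622)
  v2: (1-0.799)·(0.04,3.72) + 0.799·(-1.63,4.91) = (-1.2943,4.6708)
  v3: (1-0.799)·(-4.88,-0.55) + 0.799·(-7.8,-1.45) = (-7.2131,-1.2691)
  v4: (1-0.799)·(-3.81,-1.64) + 0.799·(-7.03,-3.07) = (-6.3828,-2.7826)
  v5: (1-0.799)·(1.77,-2.57) + 0.799·(2.26,-6.48) = (2.1615,-5.6941)
  v6: (1-0.799)·(2.92,-1.61) + 0.799·(3.72,-3.74) = (3.5592,-3.3119)
Perimeter = Σ |v_{i+1} − v_i|:
  edge 1→2: √(-5.8254² + 4.5087²) = 7.3664 (running 7.3664)
  edge 2→3: √(-5.9188² + -5.9399²) = 8.3854 (running 15.7517)
  edge 3→4: √(0.8303² + -1.5135²) = 1.7263 (running 17.4780)
  edge 4→5: √(8.5443² + -2.9115²) = 9.0267 (running 26.5047)
  edge 5→6: √(1.3977² + 2.3822²) = 2.7620 (running 29.2667)
  edge 6→1: √(0.9719² + 3.4740²) = 3.6074 (running 32.8741)
Perimeter = 32.8741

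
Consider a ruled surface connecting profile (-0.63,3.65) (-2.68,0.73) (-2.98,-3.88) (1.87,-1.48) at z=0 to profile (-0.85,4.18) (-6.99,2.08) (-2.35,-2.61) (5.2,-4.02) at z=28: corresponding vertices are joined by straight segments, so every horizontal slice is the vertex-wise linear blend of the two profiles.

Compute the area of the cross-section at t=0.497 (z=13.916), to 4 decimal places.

Cross-section at t=0.497: each vertex is (1-t)·p0[i] + t·p1[i].
  v1: (1-0.497)·(-0.63,3.65) + 0.497·(-0.85,4.18) = (-0.7393,3.9134)
  v2: (1-0.497)·(-2.68,0.73) + 0.497·(-6.99,2.08) = (-4.8221,1.4009)
  v3: (1-0.497)·(-2.98,-3.88) + 0.497·(-2.35,-2.61) = (-2.6669,-3.2488)
  v4: (1-0.497)·(1.87,-1.48) + 0.497·(5.2,-4.02) = (3.5250,-2.7424)
Shoelace sum Σ(x_i·y_{i+1} − x_{i+1}·y_i):
  i=1: -0.7393·1.4009 − -4.8221·3.9134 = +17.8350 (running +17.8350)
  i=2: -4.8221·-3.2488 − -2.6669·1.4009 = +19.4022 (running +37.2371)
  i=3: -2.6669·-2.7424 − 3.5250·-3.2488 = +18.7657 (running +56.0028)
  i=4: 3.5250·3.9134 − -0.7393·-2.7424 = +11.7673 (running +67.7701)
Area = |Σ|/2 = |67.7701|/2 = 33.8850

Area at t=0.497: 33.8850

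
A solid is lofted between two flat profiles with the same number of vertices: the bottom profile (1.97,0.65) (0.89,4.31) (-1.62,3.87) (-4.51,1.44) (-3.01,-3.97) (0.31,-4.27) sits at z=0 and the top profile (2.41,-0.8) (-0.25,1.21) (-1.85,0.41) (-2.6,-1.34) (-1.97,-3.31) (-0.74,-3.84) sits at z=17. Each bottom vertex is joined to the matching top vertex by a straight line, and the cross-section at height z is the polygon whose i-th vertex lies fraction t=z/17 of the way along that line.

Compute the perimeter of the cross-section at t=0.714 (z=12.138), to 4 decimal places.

Cross-section at t=0.714: each vertex is (1-t)·p0[i] + t·p1[i].
  v1: (1-0.714)·(1.97,0.65) + 0.714·(2.41,-0.8) = (2.2842,-0.3853)
  v2: (1-0.714)·(0.89,4.31) + 0.714·(-0.25,1.21) = (0.0760,2.0966)
  v3: (1-0.714)·(-1.62,3.87) + 0.714·(-1.85,0.41) = (-1.7842,1.3996)
  v4: (1-0.714)·(-4.51,1.44) + 0.714·(-2.6,-1.34) = (-3.1463,-0.5449)
  v5: (1-0.714)·(-3.01,-3.97) + 0.714·(-1.97,-3.31) = (-2.2674,-3.4988)
  v6: (1-0.714)·(0.31,-4.27) + 0.714·(-0.74,-3.84) = (-0.4397,-3.9630)
Perimeter = Σ |v_{i+1} − v_i|:
  edge 1→2: √(-2.2081² + 2.4819²) = 3.3220 (running 3.3220)
  edge 2→3: √(-1.8603² + -0.6970²) = 1.9866 (running 5.3086)
  edge 3→4: √(-1.3620² + -1.9445²) = 2.3741 (running 7.6826)
  edge 4→5: √(0.8788² + -2.9538²) = 3.0818 (running 10.7644)
  edge 5→6: √(1.8277² + -0.4642²) = 1.8858 (running 12.6502)
  edge 6→1: √(2.7239² + 3.5777²) = 4.4966 (running 17.1468)
Perimeter = 17.1468

Perimeter at t=0.714: 17.1468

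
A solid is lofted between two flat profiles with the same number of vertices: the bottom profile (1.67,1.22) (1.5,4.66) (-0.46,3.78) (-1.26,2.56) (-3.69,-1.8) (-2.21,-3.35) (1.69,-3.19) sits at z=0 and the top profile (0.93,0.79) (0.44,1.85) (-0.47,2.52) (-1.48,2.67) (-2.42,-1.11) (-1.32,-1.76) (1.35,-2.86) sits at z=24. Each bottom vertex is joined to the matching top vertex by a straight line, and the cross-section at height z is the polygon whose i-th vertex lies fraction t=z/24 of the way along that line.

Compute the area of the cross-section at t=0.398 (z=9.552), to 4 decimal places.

Area at t=0.398: 22.0182

Cross-section at t=0.398: each vertex is (1-t)·p0[i] + t·p1[i].
  v1: (1-0.398)·(1.67,1.22) + 0.398·(0.93,0.79) = (1.3755,1.0489)
  v2: (1-0.398)·(1.5,4.66) + 0.398·(0.44,1.85) = (1.0781,3.5416)
  v3: (1-0.398)·(-0.46,3.78) + 0.398·(-0.47,2.52) = (-0.4640,3.2785)
  v4: (1-0.398)·(-1.26,2.56) + 0.398·(-1.48,2.67) = (-1.3476,2.6038)
  v5: (1-0.398)·(-3.69,-1.8) + 0.398·(-2.42,-1.11) = (-3.1845,-1.5254)
  v6: (1-0.398)·(-2.21,-3.35) + 0.398·(-1.32,-1.76) = (-1.8558,-2.7172)
  v7: (1-0.398)·(1.69,-3.19) + 0.398·(1.35,-2.86) = (1.5547,-3.0587)
Shoelace sum Σ(x_i·y_{i+1} − x_{i+1}·y_i):
  i=1: 1.3755·3.5416 − 1.0781·1.0489 = +3.7406 (running +3.7406)
  i=2: 1.0781·3.2785 − -0.4640·3.5416 = +5.1779 (running +8.9185)
  i=3: -0.4640·2.6038 − -1.3476·3.2785 = +3.2099 (running +12.1284)
  i=4: -1.3476·-1.5254 − -3.1845·2.6038 = +10.3474 (running +22.4758)
  i=5: -3.1845·-2.7172 − -1.8558·-1.5254 = +5.8222 (running +28.2980)
  i=6: -1.8558·-3.0587 − 1.5547·-2.7172 = +9.9005 (running +38.1985)
  i=7: 1.5547·1.0489 − 1.3755·-3.0587 = +5.8378 (running +44.0363)
Area = |Σ|/2 = |44.0363|/2 = 22.0182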